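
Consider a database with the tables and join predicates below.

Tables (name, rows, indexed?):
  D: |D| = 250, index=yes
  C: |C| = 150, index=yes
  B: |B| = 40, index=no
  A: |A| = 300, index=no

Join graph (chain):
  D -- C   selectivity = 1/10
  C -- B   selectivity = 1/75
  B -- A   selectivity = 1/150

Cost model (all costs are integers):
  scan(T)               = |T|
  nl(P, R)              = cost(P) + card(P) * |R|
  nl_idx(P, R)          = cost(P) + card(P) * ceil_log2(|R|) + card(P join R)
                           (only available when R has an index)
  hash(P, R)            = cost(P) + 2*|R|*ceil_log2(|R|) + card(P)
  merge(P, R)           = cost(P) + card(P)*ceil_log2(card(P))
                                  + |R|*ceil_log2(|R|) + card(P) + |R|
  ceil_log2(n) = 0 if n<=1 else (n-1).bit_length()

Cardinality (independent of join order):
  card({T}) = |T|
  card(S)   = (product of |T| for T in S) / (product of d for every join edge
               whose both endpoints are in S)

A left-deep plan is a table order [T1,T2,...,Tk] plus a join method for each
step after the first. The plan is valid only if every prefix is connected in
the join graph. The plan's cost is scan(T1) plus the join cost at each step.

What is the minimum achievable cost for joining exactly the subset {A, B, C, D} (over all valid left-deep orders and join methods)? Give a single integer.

5570

Selinger DP over subsets of {A,B,C,D}:
  {D}: scan cost=250, card=250
  {C}: scan cost=150, card=150
  {B}: scan cost=40, card=40
  {A}: scan cost=300, card=300
  {CD}: card=3750; try (C,hash)→2900, (D,merge)→3750, (C,merge)→3850, (D,hash)→4300, (D,nl_idx)→5100, (C,nl_idx)→6000 …(+2); best=2900 via (C,hash)
  {BC}: card=80; try (C,nl_idx)→440, (B,hash)→780, (C,merge)→1670, (B,merge)→1780, (C,hash)→2480, (C,nl)→6040 …(+1); best=440 via (C,nl_idx)
  {AB}: card=80; try (B,hash)→1080, (A,merge)→3320, (B,merge)→3580, (A,hash)→5480, (A,nl)→12040, (B,nl)→12300; best=1080 via (B,hash)
  {BCD}: card=2000; try (D,nl_idx)→3080, (D,merge)→3330, (D,hash)→4520, (B,hash)→7130, (D,nl)→20440, (B,merge)→51930 …(+1); best=3080 via (D,nl_idx)
  {ABC}: card=160; try (C,nl_idx)→1880, (C,merge)→3070, (C,hash)→3560, (A,merge)→4080, (A,hash)→5920, (C,nl)→13080 …(+1); best=1880 via (C,nl_idx)
  {ABCD}: card=4000; try (D,merge)→5570, (D,hash)→6040, (D,nl_idx)→7160, (A,hash)→10480, (A,merge)→30080, (D,nl)→41880 …(+1); best=5570 via (D,merge)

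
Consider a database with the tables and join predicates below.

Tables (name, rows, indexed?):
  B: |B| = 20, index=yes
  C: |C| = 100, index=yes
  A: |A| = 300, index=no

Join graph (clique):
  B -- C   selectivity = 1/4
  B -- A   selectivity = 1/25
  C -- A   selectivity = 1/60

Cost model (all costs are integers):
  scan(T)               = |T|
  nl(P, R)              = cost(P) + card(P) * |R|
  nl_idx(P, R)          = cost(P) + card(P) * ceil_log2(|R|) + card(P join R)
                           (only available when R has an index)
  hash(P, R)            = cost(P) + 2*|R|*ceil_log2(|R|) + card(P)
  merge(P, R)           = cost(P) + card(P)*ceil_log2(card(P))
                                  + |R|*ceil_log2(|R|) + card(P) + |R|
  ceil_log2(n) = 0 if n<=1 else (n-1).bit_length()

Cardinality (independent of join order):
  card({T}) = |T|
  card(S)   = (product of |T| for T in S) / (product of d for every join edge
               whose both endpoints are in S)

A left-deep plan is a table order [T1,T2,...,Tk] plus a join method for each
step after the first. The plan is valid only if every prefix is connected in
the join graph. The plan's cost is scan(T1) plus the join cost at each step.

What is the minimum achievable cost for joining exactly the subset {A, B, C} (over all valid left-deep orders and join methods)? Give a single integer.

Selinger DP over subsets of {A,B,C}:
  {B}: scan cost=20, card=20
  {C}: scan cost=100, card=100
  {A}: scan cost=300, card=300
  {BC}: card=500; try (B,hash)→400, (C,nl_idx)→660, (C,merge)→940, (B,merge)→1020, (B,nl_idx)→1100, (C,hash)→1440 …(+2); best=400 via (B,hash)
  {AB}: card=240; try (B,hash)→800, (B,nl_idx)→2040, (A,merge)→3140, (B,merge)→3420, (A,hash)→5440, (A,nl)→6020 …(+1); best=800 via (B,hash)
  {AC}: card=500; try (C,hash)→2000, (C,nl_idx)→2900, (A,merge)→3900, (C,merge)→4100, (A,hash)→5600, (A,nl)→30100 …(+1); best=2000 via (C,hash)
  {ABC}: card=100; try (C,hash)→2440, (C,nl_idx)→2580, (B,hash)→2700, (C,merge)→3760, (B,nl_idx)→4600, (A,hash)→6300 …(+5); best=2440 via (C,hash)

2440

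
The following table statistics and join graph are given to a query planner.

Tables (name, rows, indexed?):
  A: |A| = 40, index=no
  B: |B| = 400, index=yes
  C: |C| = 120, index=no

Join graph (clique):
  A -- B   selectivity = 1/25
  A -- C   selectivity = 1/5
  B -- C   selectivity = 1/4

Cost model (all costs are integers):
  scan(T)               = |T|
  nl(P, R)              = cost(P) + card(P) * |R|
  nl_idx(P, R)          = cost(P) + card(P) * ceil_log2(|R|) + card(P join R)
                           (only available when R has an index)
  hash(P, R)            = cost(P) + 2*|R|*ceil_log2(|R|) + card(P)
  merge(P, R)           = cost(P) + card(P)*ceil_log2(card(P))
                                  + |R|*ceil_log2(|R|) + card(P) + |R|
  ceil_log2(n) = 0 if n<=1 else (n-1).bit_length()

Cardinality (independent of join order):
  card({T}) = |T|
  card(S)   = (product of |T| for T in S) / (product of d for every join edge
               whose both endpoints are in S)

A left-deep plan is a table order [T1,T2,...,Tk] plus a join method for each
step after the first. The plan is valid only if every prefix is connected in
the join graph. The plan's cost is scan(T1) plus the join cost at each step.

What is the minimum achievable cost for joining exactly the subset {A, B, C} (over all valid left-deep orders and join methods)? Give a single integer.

Selinger DP over subsets of {A,B,C}:
  {A}: scan cost=40, card=40
  {B}: scan cost=400, card=400
  {C}: scan cost=120, card=120
  {AB}: card=640; try (B,nl_idx)→1040, (A,hash)→1280, (B,merge)→4320, (A,merge)→4680, (B,hash)→7280, (B,nl)→16040 …(+1); best=1040 via (B,nl_idx)
  {AC}: card=960; try (A,hash)→720, (C,merge)→1280, (A,merge)→1360, (C,hash)→1760, (C,nl)→4840, (A,nl)→4920; best=720 via (A,hash)
  {BC}: card=12000; try (C,hash)→2480, (B,merge)→5080, (C,merge)→5360, (B,hash)→7440, (B,nl_idx)→13200, (B,nl)→48120 …(+1); best=2480 via (C,hash)
  {ABC}: card=3840; try (C,hash)→3360, (B,hash)→8880, (C,merge)→9040, (B,nl_idx)→13200, (A,hash)→14960, (B,merge)→15280 …(+4); best=3360 via (C,hash)

3360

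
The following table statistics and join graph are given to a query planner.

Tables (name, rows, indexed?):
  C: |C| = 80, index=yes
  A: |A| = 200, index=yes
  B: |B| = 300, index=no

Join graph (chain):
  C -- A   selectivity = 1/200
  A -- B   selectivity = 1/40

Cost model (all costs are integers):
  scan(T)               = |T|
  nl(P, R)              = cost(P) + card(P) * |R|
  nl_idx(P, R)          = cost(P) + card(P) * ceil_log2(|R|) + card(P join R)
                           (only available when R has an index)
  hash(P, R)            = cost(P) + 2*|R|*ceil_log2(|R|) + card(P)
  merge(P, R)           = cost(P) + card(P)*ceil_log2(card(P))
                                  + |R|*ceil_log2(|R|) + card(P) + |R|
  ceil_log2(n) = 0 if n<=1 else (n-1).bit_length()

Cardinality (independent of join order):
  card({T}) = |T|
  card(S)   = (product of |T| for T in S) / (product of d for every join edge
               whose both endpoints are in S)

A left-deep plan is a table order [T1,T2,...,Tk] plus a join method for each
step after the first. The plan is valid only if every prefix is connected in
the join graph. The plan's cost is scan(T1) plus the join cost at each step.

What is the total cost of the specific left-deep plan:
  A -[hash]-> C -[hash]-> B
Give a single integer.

7000

step 1: scan A: cost=200, card=200
step 2: join C via hash
    card(P join C) = 200*80/(200) = 80
    cost = 200 + 2*80*7 + 200 = 1520
step 3: join B via hash
    card(P join B) = 80*300/(40) = 600
    cost = 1520 + 2*300*9 + 80 = 7000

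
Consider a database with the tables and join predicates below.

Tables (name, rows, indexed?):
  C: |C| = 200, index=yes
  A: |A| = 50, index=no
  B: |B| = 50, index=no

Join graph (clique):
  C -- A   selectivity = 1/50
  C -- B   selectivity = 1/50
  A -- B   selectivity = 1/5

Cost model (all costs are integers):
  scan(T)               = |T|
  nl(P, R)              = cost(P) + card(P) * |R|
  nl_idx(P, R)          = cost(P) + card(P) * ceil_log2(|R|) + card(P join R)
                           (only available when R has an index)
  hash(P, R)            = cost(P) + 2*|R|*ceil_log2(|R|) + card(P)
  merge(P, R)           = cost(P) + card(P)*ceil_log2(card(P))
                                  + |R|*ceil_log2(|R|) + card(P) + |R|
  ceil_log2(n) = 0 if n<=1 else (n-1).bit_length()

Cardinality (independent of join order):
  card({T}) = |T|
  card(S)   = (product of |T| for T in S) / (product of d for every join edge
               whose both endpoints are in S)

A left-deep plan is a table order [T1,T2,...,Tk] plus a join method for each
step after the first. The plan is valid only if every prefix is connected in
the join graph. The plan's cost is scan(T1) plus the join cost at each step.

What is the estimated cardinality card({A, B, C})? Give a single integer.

40

Tables in S: A(50), B(50), C(200)
Edges inside S: C-A(d=50), C-B(d=50), A-B(d=5)
numerator = 50 * 50 * 200 = 500000
denominator = 50 * 50 * 5 = 12500
card(S) = 500000 / 12500 = 40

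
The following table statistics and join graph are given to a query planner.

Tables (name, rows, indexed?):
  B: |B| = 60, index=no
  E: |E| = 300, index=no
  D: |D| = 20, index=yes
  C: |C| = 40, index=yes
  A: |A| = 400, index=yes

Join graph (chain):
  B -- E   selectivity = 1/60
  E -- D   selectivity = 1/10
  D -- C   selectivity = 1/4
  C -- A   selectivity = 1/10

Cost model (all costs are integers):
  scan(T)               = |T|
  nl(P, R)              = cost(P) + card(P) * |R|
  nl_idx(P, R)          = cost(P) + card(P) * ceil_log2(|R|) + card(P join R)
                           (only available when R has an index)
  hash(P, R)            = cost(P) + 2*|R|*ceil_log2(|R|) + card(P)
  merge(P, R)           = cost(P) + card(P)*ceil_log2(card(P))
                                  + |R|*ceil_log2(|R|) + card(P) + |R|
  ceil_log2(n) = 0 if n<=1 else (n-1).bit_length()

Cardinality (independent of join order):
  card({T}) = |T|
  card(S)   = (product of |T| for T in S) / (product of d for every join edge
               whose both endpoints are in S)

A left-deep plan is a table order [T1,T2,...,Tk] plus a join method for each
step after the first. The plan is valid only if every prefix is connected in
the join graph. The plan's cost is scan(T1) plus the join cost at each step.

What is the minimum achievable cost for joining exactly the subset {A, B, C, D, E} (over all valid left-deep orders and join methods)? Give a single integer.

16100

Selinger DP over subsets of {A,B,C,D,E}:
  {B}: scan cost=60, card=60
  {E}: scan cost=300, card=300
  {D}: scan cost=20, card=20
  {C}: scan cost=40, card=40
  {A}: scan cost=400, card=400
  {BE}: card=300; try (B,hash)→1320, (E,merge)→3480, (B,merge)→3720, (E,hash)→5520, (E,nl)→18060, (B,nl)→18300; best=1320 via (B,hash)
  {DE}: card=600; try (D,hash)→800, (D,nl_idx)→2400, (E,merge)→3140, (D,merge)→3420, (E,hash)→5440, (E,nl)→6020 …(+1); best=800 via (D,hash)
  {CD}: card=200; try (D,hash)→280, (C,nl_idx)→340, (C,merge)→420, (D,merge)→440, (D,nl_idx)→440, (C,hash)→520 …(+2); best=280 via (D,hash)
  {AC}: card=1600; try (C,hash)→1280, (A,nl_idx)→2000, (A,merge)→4320, (C,nl_idx)→4400, (C,merge)→4680, (A,hash)→7280 …(+2); best=1280 via (C,hash)
  {BDE}: card=600; try (D,hash)→1820, (B,hash)→2120, (D,nl_idx)→3420, (D,merge)→4440, (D,nl)→7320, (B,merge)→7820 …(+1); best=1820 via (D,hash)
  {CDE}: card=6000; try (C,hash)→1880, (E,merge)→5080, (E,hash)→5880, (C,merge)→7680, (C,nl_idx)→10400, (C,nl)→24800 …(+1); best=1880 via (C,hash)
  {ACD}: card=8000; try (D,hash)→3080, (A,merge)→6080, (A,hash)→7680, (A,nl_idx)→10080, (D,nl_idx)→17280, (D,merge)→20600 …(+2); best=3080 via (D,hash)
  {BCDE}: card=6000; try (C,hash)→2900, (B,hash)→8600, (C,merge)→8700, (C,nl_idx)→11420, (C,nl)→25820, (B,merge)→86300 …(+1); best=2900 via (C,hash)
  {ACDE}: card=240000; try (A,hash)→15080, (E,hash)→16480, (A,merge)→89880, (E,merge)→118080, (A,nl_idx)→295880, (A,nl)→2401880 …(+1); best=15080 via (A,hash)
  {ABCDE}: card=240000; try (A,hash)→16100, (A,merge)→90900, (B,hash)→255800, (A,nl_idx)→296900, (A,nl)→2402900, (B,merge)→4575500 …(+1); best=16100 via (A,hash)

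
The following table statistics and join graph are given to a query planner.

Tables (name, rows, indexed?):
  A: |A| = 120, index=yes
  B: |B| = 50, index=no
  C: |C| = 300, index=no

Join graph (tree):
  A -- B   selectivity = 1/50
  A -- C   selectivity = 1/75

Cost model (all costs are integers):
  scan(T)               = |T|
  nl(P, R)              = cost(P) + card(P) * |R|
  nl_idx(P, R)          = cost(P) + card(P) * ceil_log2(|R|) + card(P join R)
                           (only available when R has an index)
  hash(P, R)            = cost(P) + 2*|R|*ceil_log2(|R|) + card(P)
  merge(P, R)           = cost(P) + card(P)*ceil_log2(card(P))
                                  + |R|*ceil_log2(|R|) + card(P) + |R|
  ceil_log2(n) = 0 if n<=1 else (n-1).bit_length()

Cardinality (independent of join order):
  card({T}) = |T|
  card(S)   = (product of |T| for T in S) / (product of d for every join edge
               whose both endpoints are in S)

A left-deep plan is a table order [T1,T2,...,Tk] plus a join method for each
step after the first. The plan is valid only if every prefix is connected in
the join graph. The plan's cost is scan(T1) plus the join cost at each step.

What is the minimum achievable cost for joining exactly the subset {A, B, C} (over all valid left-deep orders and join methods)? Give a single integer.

Selinger DP over subsets of {A,B,C}:
  {A}: scan cost=120, card=120
  {B}: scan cost=50, card=50
  {C}: scan cost=300, card=300
  {AB}: card=120; try (A,nl_idx)→520, (B,hash)→840, (A,merge)→1360, (B,merge)→1430, (A,hash)→1780, (A,nl)→6050 …(+1); best=520 via (A,nl_idx)
  {AC}: card=480; try (A,hash)→2280, (A,nl_idx)→2880, (C,merge)→4080, (A,merge)→4260, (C,hash)→5640, (C,nl)→36120 …(+1); best=2280 via (A,hash)
  {ABC}: card=480; try (B,hash)→3360, (C,merge)→4480, (C,hash)→6040, (B,merge)→7430, (B,nl)→26280, (C,nl)→36520; best=3360 via (B,hash)

3360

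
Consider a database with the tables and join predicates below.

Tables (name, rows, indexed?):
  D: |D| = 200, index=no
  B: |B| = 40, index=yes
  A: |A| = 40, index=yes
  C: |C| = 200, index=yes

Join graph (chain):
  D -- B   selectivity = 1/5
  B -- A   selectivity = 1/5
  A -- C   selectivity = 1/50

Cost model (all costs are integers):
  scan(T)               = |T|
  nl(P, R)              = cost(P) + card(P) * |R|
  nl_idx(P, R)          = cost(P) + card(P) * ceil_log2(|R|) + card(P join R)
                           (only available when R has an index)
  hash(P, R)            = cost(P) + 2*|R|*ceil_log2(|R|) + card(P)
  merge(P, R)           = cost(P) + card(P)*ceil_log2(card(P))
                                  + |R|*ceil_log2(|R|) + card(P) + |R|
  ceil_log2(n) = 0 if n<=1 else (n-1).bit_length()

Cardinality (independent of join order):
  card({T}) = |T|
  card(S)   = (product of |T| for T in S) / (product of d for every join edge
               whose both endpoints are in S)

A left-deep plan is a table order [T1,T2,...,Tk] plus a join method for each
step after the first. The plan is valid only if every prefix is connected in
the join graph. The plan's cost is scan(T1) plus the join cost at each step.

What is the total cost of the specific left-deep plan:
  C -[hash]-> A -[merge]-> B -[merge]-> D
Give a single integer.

19760

step 1: scan C: cost=200, card=200
step 2: join A via hash
    card(P join A) = 200*40/(50) = 160
    cost = 200 + 2*40*6 + 200 = 880
step 3: join B via merge
    card(P join B) = 160*40/(5) = 1280
    cost = 880 + 160*8 + 40*6 + 160 + 40 = 2600
step 4: join D via merge
    card(P join D) = 1280*200/(5) = 51200
    cost = 2600 + 1280*11 + 200*8 + 1280 + 200 = 19760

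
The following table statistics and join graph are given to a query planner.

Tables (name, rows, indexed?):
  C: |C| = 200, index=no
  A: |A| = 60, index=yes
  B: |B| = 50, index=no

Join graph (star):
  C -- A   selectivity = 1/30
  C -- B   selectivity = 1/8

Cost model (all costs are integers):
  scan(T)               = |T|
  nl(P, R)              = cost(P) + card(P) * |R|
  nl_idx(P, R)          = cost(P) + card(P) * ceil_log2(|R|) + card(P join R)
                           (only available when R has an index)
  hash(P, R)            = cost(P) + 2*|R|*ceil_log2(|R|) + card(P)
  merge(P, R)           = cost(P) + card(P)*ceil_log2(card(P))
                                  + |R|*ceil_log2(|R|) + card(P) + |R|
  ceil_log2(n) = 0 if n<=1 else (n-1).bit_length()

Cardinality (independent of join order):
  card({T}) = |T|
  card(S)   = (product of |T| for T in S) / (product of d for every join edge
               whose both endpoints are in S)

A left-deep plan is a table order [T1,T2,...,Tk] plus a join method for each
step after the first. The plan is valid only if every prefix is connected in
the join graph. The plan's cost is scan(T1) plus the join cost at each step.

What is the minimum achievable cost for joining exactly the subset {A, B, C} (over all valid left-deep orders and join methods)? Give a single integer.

2120

Selinger DP over subsets of {A,B,C}:
  {C}: scan cost=200, card=200
  {A}: scan cost=60, card=60
  {B}: scan cost=50, card=50
  {AC}: card=400; try (A,hash)→1120, (A,nl_idx)→1800, (C,merge)→2280, (A,merge)→2420, (C,hash)→3320, (C,nl)→12060 …(+1); best=1120 via (A,hash)
  {BC}: card=1250; try (B,hash)→1000, (C,merge)→2200, (B,merge)→2350, (C,hash)→3300, (C,nl)→10050, (B,nl)→10200; best=1000 via (B,hash)
  {ABC}: card=2500; try (B,hash)→2120, (A,hash)→2970, (B,merge)→5470, (A,nl_idx)→11000, (A,merge)→16420, (B,nl)→21120 …(+1); best=2120 via (B,hash)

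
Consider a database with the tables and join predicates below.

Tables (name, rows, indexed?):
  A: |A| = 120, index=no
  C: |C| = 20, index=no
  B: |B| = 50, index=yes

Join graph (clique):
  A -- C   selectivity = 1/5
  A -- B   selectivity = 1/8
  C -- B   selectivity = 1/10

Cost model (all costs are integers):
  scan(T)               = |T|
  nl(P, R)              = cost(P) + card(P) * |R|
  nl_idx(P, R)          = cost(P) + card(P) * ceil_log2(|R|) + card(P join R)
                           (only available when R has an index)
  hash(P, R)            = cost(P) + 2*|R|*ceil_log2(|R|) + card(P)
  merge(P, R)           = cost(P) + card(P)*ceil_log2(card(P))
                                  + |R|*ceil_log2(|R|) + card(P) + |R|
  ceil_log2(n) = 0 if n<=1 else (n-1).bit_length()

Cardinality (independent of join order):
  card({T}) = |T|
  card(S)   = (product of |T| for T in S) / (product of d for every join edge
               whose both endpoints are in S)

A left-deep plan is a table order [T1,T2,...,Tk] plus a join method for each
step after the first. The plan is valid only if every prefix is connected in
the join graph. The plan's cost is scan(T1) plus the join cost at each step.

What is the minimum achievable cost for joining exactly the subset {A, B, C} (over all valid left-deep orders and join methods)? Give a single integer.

Selinger DP over subsets of {A,B,C}:
  {A}: scan cost=120, card=120
  {C}: scan cost=20, card=20
  {B}: scan cost=50, card=50
  {AC}: card=480; try (C,hash)→440, (A,merge)→1100, (C,merge)→1200, (A,hash)→1720, (A,nl)→2420, (C,nl)→2520; best=440 via (C,hash)
  {AB}: card=750; try (B,hash)→840, (A,merge)→1360, (B,merge)→1430, (B,nl_idx)→1590, (A,hash)→1780, (A,nl)→6050 …(+1); best=840 via (B,hash)
  {BC}: card=100; try (B,nl_idx)→240, (C,hash)→300, (B,merge)→490, (C,merge)→520, (B,hash)→640, (B,nl)→1020 …(+1); best=240 via (B,nl_idx)
  {ABC}: card=300; try (B,hash)→1520, (C,hash)→1790, (A,merge)→2000, (A,hash)→2020, (B,nl_idx)→3620, (B,merge)→5590 …(+4); best=1520 via (B,hash)

1520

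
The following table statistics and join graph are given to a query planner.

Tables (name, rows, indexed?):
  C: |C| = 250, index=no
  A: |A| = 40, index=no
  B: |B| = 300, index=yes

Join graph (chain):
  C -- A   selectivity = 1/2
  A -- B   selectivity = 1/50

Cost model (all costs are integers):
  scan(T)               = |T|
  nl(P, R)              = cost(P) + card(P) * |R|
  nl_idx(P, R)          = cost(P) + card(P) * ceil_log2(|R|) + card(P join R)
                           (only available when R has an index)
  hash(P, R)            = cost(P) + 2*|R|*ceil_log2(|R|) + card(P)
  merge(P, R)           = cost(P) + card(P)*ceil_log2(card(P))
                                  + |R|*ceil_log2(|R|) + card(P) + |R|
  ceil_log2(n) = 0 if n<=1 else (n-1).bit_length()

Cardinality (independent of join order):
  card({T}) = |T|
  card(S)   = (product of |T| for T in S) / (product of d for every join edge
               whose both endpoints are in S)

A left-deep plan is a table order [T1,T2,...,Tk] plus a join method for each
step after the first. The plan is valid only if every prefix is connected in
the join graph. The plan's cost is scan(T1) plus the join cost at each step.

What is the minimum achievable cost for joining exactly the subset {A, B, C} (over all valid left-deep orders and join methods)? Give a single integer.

Selinger DP over subsets of {A,B,C}:
  {C}: scan cost=250, card=250
  {A}: scan cost=40, card=40
  {B}: scan cost=300, card=300
  {AC}: card=5000; try (A,hash)→980, (C,merge)→2570, (A,merge)→2780, (C,hash)→4080, (C,nl)→10040, (A,nl)→10250; best=980 via (A,hash)
  {AB}: card=240; try (B,nl_idx)→640, (A,hash)→1080, (B,merge)→3320, (A,merge)→3580, (B,hash)→5480, (B,nl)→12040 …(+1); best=640 via (B,nl_idx)
  {ABC}: card=30000; try (C,hash)→4880, (C,merge)→5050, (B,hash)→11380, (C,nl)→60640, (B,merge)→73980, (B,nl_idx)→75980 …(+1); best=4880 via (C,hash)

4880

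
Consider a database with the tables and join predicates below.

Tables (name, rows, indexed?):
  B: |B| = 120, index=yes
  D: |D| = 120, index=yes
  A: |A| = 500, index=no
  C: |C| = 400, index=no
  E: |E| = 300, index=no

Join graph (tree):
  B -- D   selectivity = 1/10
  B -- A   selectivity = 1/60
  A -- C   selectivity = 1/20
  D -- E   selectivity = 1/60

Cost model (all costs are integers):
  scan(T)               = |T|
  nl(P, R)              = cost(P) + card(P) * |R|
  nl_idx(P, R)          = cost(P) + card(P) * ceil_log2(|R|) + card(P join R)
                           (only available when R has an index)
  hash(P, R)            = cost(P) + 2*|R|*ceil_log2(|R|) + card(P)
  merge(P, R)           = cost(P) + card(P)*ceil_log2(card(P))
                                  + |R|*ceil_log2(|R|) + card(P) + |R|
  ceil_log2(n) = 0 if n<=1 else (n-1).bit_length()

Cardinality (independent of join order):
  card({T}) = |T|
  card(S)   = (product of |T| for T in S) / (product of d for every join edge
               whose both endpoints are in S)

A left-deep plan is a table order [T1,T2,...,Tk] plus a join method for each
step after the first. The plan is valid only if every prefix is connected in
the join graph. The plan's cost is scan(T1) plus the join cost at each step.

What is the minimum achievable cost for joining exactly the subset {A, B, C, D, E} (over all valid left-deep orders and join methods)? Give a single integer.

Selinger DP over subsets of {A,B,C,D,E}:
  {B}: scan cost=120, card=120
  {D}: scan cost=120, card=120
  {A}: scan cost=500, card=500
  {C}: scan cost=400, card=400
  {E}: scan cost=300, card=300
  {BD}: card=1440; try (D,hash)→1920, (B,hash)→1920, (D,merge)→2040, (B,merge)→2040, (D,nl_idx)→2400, (B,nl_idx)→2400 …(+2); best=1920 via (D,hash)
  {AB}: card=1000; try (B,hash)→2680, (B,nl_idx)→5000, (A,merge)→6080, (B,merge)→6460, (A,hash)→9240, (A,nl)→60120 …(+1); best=2680 via (B,hash)
  {DE}: card=600; try (D,hash)→2280, (D,nl_idx)→3000, (E,merge)→4080, (D,merge)→4260, (E,hash)→5640, (E,nl)→36120 …(+1); best=2280 via (D,hash)
  {AC}: card=10000; try (C,hash)→8200, (A,merge)→9400, (C,merge)→9500, (A,hash)→9800, (A,nl)→200400, (C,nl)→200500; best=8200 via (C,hash)
  {ABD}: card=12000; try (D,hash)→5360, (A,hash)→12360, (D,merge)→14640, (D,nl_idx)→21680, (A,merge)→24200, (D,nl)→122680 …(+1); best=5360 via (D,hash)
  {BDE}: card=7200; try (B,hash)→4560, (E,hash)→8760, (B,merge)→9840, (B,nl_idx)→13680, (E,merge)→22200, (B,nl)→74280 …(+1); best=4560 via (B,hash)
  {ABC}: card=20000; try (C,hash)→10880, (C,merge)→17680, (B,hash)→19880, (B,nl_idx)→98200, (B,merge)→159160, (C,nl)→402680 …(+1); best=10880 via (C,hash)
  {ABCD}: card=240000; try (C,hash)→24560, (D,hash)→32560, (C,merge)→189360, (D,merge)→331840, (D,nl_idx)→390880, (D,nl)→2410880 …(+1); best=24560 via (C,hash)
  {ABDE}: card=60000; try (A,hash)→20760, (E,hash)→22760, (A,merge)→110360, (E,merge)→188360, (A,nl)→3604560, (E,nl)→3605360; best=20760 via (A,hash)
  {ABCDE}: card=1200000; try (C,hash)→87960, (E,hash)→269960, (C,merge)→1044760, (E,merge)→4587560, (C,nl)→24020760, (E,nl)→72024560; best=87960 via (C,hash)

87960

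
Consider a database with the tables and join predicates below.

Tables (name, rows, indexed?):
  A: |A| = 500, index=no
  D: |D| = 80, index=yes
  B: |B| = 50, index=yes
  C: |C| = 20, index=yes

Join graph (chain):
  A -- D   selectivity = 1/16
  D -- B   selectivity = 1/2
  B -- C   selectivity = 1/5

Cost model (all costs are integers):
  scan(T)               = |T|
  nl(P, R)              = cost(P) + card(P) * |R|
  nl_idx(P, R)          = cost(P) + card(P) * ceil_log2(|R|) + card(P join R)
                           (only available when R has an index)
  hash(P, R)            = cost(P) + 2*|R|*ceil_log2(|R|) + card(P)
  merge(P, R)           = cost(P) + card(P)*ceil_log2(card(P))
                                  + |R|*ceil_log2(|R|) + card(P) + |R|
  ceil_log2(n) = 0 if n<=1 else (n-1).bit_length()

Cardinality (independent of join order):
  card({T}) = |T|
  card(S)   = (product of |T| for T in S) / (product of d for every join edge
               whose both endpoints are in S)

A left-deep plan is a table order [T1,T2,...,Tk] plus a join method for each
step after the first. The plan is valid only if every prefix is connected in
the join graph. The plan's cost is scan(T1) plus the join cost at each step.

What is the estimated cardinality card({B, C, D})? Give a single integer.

Tables in S: B(50), C(20), D(80)
Edges inside S: D-B(d=2), B-C(d=5)
numerator = 50 * 20 * 80 = 80000
denominator = 2 * 5 = 10
card(S) = 80000 / 10 = 8000

8000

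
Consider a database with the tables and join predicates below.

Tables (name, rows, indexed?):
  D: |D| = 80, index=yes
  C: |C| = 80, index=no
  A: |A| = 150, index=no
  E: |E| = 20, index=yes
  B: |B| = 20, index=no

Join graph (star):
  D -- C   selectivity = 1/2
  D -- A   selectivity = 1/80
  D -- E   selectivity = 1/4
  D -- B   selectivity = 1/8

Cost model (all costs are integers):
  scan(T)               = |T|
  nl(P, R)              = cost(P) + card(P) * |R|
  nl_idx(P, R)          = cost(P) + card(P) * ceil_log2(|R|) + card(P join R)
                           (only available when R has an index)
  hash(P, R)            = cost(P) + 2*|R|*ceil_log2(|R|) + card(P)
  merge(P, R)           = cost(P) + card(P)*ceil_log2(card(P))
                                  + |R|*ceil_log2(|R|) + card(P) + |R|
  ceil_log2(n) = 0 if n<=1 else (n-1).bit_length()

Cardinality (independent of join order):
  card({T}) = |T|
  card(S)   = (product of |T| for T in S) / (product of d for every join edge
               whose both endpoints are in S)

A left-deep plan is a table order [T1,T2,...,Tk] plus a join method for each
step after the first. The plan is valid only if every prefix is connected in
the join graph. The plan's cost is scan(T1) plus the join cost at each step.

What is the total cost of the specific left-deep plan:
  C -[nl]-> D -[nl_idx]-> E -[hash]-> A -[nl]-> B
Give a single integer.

step 1: scan C: cost=80, card=80
step 2: join D via nl
    card(P join D) = 80*80/(2) = 3200
    cost = 80 + 80*80 = 6480
step 3: join E via nl_idx
    card(P join E) = 3200*20/(4) = 16000
    cost = 6480 + 3200*5 + 16000 = 38480
step 4: join A via hash
    card(P join A) = 16000*150/(80) = 30000
    cost = 38480 + 2*150*8 + 16000 = 56880
step 5: join B via nl
    card(P join B) = 30000*20/(8) = 75000
    cost = 56880 + 30000*20 = 656880

656880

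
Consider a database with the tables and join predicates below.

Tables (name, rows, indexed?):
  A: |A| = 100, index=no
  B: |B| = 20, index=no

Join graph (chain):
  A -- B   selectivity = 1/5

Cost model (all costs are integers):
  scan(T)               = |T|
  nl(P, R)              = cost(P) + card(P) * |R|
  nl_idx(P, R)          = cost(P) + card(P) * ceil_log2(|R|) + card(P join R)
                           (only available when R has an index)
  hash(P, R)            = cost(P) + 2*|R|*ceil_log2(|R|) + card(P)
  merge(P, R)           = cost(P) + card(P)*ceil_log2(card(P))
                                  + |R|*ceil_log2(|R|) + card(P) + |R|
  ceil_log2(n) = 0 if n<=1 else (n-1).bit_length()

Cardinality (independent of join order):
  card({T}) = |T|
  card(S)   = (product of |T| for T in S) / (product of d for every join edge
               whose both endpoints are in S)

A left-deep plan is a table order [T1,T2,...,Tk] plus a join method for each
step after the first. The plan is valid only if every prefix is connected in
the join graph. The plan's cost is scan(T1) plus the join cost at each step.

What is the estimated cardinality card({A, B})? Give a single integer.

Tables in S: A(100), B(20)
Edges inside S: A-B(d=5)
numerator = 100 * 20 = 2000
denominator = 5 = 5
card(S) = 2000 / 5 = 400

400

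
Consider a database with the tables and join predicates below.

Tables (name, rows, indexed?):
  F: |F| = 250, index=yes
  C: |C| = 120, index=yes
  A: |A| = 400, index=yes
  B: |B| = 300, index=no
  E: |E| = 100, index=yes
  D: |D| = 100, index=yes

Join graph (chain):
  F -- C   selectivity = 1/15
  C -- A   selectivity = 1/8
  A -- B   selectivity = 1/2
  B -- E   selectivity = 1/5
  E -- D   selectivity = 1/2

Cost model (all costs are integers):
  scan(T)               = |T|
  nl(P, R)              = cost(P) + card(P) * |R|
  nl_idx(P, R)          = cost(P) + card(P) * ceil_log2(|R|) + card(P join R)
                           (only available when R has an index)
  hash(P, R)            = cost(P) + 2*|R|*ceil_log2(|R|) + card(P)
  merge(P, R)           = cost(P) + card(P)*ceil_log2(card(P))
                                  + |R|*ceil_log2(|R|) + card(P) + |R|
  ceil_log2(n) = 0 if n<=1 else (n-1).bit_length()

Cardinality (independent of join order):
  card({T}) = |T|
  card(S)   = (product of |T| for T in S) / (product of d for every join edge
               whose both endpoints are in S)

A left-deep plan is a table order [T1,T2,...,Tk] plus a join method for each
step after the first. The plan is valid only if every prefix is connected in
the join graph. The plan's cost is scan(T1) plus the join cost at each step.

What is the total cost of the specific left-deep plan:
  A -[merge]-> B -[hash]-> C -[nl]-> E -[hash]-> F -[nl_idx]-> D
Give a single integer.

step 1: scan A: cost=400, card=400
step 2: join B via merge
    card(P join B) = 400*300/(2) = 60000
    cost = 400 + 400*9 + 300*9 + 400 + 300 = 7400
step 3: join C via hash
    card(P join C) = 60000*120/(8) = 900000
    cost = 7400 + 2*120*7 + 60000 = 69080
step 4: join E via nl
    card(P join E) = 900000*100/(5) = 18000000
    cost = 69080 + 900000*100 = 90069080
step 5: join F via hash
    card(P join F) = 18000000*250/(15) = 300000000
    cost = 90069080 + 2*250*8 + 18000000 = 108073080
step 6: join D via nl_idx
    card(P join D) = 300000000*100/(2) = 15000000000
    cost = 108073080 + 300000000*7 + 15000000000 = 17208073080

17208073080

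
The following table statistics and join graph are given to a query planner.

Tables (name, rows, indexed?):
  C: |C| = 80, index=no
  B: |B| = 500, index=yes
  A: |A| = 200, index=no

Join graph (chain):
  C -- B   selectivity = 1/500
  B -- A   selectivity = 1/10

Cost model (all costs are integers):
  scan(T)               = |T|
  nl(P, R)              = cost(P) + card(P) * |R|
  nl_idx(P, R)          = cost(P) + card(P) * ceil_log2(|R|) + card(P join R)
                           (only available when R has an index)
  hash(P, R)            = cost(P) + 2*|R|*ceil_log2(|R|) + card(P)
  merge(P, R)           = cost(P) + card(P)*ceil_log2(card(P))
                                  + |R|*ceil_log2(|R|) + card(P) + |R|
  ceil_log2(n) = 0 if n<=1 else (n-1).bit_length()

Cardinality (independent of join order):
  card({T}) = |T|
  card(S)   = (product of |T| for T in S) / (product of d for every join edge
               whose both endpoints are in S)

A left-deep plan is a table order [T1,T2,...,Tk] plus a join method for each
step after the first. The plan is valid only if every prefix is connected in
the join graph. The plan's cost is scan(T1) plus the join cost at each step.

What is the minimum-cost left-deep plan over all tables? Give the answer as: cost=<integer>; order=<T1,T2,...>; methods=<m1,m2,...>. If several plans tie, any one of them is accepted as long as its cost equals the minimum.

Selinger DP (subsets sized 1..n):
  {C}: scan cost=80, card=80
  {B}: scan cost=500, card=500
  {A}: scan cost=200, card=200
  {BC}: card=80; try (B,nl_idx)→880, (C,hash)→2120, (B,merge)→5720, (C,merge)→6140, (B,hash)→9160, (B,nl)→40080 …(+1); best=880 via (B,nl_idx)
  {AB}: card=10000; try (A,hash)→4200, (B,merge)→7000, (A,merge)→7300, (B,hash)→9400, (B,nl_idx)→12000, (B,nl)→100200 …(+1); best=4200 via (A,hash)
  {ABC}: card=1600; try (A,merge)→3320, (A,hash)→4160, (C,hash)→15320, (A,nl)→16880, (C,merge)→154840, (C,nl)→804200; best=3320 via (A,merge)

cost=3320; order=C,B,A; methods=nl_idx,merge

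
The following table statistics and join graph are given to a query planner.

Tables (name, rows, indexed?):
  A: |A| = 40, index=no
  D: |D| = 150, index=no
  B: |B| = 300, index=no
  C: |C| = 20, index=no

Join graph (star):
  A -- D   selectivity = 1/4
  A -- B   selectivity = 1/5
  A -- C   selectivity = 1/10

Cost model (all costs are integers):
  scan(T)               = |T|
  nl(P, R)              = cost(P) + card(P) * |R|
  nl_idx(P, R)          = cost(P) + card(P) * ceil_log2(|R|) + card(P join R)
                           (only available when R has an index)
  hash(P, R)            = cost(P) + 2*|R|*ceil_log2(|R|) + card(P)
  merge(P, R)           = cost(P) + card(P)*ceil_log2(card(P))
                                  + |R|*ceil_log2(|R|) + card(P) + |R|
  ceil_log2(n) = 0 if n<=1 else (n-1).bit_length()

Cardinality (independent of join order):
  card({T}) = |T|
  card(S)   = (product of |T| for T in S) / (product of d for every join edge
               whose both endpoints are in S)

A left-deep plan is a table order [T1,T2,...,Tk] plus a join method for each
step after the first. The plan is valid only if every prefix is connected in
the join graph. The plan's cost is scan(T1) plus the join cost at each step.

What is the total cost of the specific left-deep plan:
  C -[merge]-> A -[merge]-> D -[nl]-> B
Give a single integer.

step 1: scan C: cost=20, card=20
step 2: join A via merge
    card(P join A) = 20*40/(10) = 80
    cost = 20 + 20*5 + 40*6 + 20 + 40 = 420
step 3: join D via merge
    card(P join D) = 80*150/(4) = 3000
    cost = 420 + 80*7 + 150*8 + 80 + 150 = 2410
step 4: join B via nl
    card(P join B) = 3000*300/(5) = 180000
    cost = 2410 + 3000*300 = 902410

902410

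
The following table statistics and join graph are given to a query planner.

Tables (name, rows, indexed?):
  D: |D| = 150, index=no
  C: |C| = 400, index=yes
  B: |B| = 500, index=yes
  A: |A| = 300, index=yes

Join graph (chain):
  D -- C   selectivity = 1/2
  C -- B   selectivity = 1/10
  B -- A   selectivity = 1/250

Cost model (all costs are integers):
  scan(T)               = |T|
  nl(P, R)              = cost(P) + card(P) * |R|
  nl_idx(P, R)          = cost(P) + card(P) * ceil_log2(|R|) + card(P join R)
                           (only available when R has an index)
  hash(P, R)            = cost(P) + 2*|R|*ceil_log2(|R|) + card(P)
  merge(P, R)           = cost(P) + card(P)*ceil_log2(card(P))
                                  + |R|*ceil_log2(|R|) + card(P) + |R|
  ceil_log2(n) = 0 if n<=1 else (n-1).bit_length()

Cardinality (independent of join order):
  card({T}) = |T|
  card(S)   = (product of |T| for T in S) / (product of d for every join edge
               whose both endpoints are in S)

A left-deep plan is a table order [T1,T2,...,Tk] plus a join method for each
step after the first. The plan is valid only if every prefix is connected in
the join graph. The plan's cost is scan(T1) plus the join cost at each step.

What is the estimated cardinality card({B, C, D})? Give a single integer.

1500000

Tables in S: B(500), C(400), D(150)
Edges inside S: D-C(d=2), C-B(d=10)
numerator = 500 * 400 * 150 = 30000000
denominator = 2 * 10 = 20
card(S) = 30000000 / 20 = 1500000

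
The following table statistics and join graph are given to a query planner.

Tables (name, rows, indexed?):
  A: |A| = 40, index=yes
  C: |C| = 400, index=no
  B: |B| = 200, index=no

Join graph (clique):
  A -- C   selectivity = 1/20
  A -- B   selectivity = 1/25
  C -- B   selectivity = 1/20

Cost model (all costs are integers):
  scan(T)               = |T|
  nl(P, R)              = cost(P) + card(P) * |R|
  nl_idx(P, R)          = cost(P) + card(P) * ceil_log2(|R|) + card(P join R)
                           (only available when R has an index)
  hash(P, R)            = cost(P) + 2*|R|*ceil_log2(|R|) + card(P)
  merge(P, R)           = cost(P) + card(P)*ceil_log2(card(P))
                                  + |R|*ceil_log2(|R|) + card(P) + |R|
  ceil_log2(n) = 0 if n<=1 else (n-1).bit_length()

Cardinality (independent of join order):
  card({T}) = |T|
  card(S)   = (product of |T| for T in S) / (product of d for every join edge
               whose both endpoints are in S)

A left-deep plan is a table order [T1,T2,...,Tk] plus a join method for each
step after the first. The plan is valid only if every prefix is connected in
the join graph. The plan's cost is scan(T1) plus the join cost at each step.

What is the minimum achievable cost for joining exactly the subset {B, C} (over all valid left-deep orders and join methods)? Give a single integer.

Selinger DP over subsets of {B,C}:
  {C}: scan cost=400, card=400
  {B}: scan cost=200, card=200
  {BC}: card=4000; try (B,hash)→4000, (C,merge)→6000, (B,merge)→6200, (C,hash)→7600, (C,nl)→80200, (B,nl)→80400; best=4000 via (B,hash)

4000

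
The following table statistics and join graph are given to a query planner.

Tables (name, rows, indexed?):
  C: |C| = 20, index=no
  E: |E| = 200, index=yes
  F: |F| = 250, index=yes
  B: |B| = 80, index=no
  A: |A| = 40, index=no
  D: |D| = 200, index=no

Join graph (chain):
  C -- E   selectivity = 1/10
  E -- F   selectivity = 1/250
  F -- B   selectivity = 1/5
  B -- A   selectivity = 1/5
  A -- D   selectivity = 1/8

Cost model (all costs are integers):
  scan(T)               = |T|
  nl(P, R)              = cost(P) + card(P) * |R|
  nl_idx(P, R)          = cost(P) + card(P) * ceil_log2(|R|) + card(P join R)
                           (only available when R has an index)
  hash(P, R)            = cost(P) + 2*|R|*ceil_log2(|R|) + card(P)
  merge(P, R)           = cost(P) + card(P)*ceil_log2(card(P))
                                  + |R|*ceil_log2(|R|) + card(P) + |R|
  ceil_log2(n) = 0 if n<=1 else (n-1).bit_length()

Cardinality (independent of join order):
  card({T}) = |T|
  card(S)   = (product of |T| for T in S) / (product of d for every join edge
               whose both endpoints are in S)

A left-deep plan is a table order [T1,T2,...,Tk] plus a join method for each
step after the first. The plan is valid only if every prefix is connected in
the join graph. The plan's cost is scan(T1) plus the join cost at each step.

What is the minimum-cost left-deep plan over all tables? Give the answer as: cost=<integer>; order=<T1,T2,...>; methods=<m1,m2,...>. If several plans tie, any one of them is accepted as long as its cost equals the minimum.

cost=65200; order=E,F,C,B,A,D; methods=nl_idx,hash,hash,hash,hash

Selinger DP (subsets sized 1..n):
  {C}: scan cost=20, card=20
  {E}: scan cost=200, card=200
  {F}: scan cost=250, card=250
  {B}: scan cost=80, card=80
  {A}: scan cost=40, card=40
  {D}: scan cost=200, card=200
  {CE}: card=400; try (E,nl_idx)→580, (C,hash)→600, (E,merge)→1940, (C,merge)→2120, (E,hash)→3240, (E,nl)→4020 …(+1); best=580 via (E,nl_idx)
  {EF}: card=200; try (F,nl_idx)→2000, (E,nl_idx)→2450, (E,hash)→3700, (F,merge)→4250, (E,merge)→4300, (F,hash)→4400 …(+2); best=2000 via (F,nl_idx)
  {BF}: card=4000; try (B,hash)→1620, (F,merge)→2970, (B,merge)→3140, (F,hash)→4160, (F,nl_idx)→4720, (F,nl)→20080 …(+1); best=1620 via (B,hash)
  {AB}: card=640; try (A,hash)→640, (B,merge)→960, (A,merge)→1000, (B,hash)→1200, (B,nl)→3240, (A,nl)→3280; best=640 via (A,hash)
  {AD}: card=1000; try (A,hash)→880, (D,merge)→2120, (A,merge)→2280, (D,hash)→3280, (D,nl)→8040, (A,nl)→8200; best=880 via (A,hash)
  {CEF}: card=400; try (C,hash)→2400, (C,merge)→3920, (F,nl_idx)→4180, (F,hash)→4980, (C,nl)→6000, (F,merge)→6830 …(+1); best=2400 via (C,hash)
  {BEF}: card=3200; try (B,hash)→3320, (B,merge)→4440, (E,hash)→8820, (B,nl)→18000, (E,nl_idx)→36820, (E,merge)→55420 …(+1); best=3320 via (B,hash)
  {ABF}: card=32000; try (F,hash)→5280, (A,hash)→6100, (F,merge)→9930, (F,nl_idx)→37760, (A,merge)→53900, (F,nl)→160640 …(+1); best=5280 via (F,hash)
  {ABD}: card=16000; try (B,hash)→3000, (D,hash)→4480, (D,merge)→9480, (B,merge)→12520, (B,nl)→80880, (D,nl)→128640; best=3000 via (B,hash)
  {BCEF}: card=6400; try (B,hash)→3920, (C,hash)→6720, (B,merge)→7040, (B,nl)→34400, (C,merge)→45040, (C,nl)→67320; best=3920 via (B,hash)
  {ABEF}: card=25600; try (A,hash)→7000, (E,hash)→40480, (A,merge)→45200, (A,nl)→131320, (E,nl_idx)→286880, (E,merge)→519080 …(+1); best=7000 via (A,hash)
  {ABDF}: card=800000; try (F,hash)→23000, (D,hash)→40480, (F,merge)→245250, (D,merge)→519080, (F,nl_idx)→931000, (F,nl)→4003000 …(+1); best=23000 via (F,hash)
  {ABCEF}: card=51200; try (A,hash)→10800, (C,hash)→32800, (A,merge)→93800, (A,nl)→259920, (C,merge)→416720, (C,nl)→519000; best=10800 via (A,hash)
  {ABDEF}: card=640000; try (D,hash)→35800, (D,merge)→418400, (E,hash)→826200, (D,nl)→5127000, (E,nl_idx)→7063000, (E,merge)→16824800 …(+1); best=35800 via (D,hash)
  {ABCDEF}: card=1280000; try (D,hash)→65200, (C,hash)→676000, (D,merge)→883000, (D,nl)→10250800, (C,nl)→12835800, (C,merge)→13475920; best=65200 via (D,hash)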